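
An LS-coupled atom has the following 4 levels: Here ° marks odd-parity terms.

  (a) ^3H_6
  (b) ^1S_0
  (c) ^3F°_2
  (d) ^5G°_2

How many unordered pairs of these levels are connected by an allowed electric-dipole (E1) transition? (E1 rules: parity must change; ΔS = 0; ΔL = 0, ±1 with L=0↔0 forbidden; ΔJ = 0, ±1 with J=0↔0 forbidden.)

(a)–(b): forbidden (parity, ΔS, ΔL, ΔJ).
(a)–(c): forbidden (ΔL, ΔJ).
(a)–(d): forbidden (ΔS, ΔJ).
(b)–(c): forbidden (ΔS, ΔL, ΔJ).
(b)–(d): forbidden (ΔS, ΔL, ΔJ).
(c)–(d): forbidden (parity, ΔS).
Allowed pairs: 0 of 6.

0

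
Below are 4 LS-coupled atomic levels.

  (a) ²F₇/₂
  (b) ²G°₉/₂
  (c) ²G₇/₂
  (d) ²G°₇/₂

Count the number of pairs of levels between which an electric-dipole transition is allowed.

4

(a)–(b): allowed.
(a)–(c): forbidden (parity).
(a)–(d): allowed.
(b)–(c): allowed.
(b)–(d): forbidden (parity).
(c)–(d): allowed.
Allowed pairs: 4 of 6.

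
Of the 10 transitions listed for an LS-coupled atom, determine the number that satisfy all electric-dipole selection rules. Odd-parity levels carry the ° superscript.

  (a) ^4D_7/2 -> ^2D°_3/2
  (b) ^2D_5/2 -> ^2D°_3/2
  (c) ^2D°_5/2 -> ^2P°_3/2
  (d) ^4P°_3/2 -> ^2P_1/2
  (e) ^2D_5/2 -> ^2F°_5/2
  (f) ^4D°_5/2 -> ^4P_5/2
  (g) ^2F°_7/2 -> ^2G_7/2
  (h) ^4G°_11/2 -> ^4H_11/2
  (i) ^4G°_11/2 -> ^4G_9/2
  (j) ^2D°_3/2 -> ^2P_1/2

7

(a) forbidden (ΔS, ΔJ fail)
(b) allowed
(c) forbidden (parity fails)
(d) forbidden (ΔS fails)
(e) allowed
(f) allowed
(g) allowed
(h) allowed
(i) allowed
(j) allowed
Total allowed: 7 of 10.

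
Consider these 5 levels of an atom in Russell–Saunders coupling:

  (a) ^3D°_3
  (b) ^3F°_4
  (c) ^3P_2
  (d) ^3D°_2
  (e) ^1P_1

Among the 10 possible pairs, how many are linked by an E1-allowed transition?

2

(a)–(b): forbidden (parity).
(a)–(c): allowed.
(a)–(d): forbidden (parity).
(a)–(e): forbidden (ΔS, ΔJ).
(b)–(c): forbidden (ΔL, ΔJ).
(b)–(d): forbidden (parity, ΔJ).
(b)–(e): forbidden (ΔS, ΔL, ΔJ).
(c)–(d): allowed.
(c)–(e): forbidden (parity, ΔS).
(d)–(e): forbidden (ΔS).
Allowed pairs: 2 of 10.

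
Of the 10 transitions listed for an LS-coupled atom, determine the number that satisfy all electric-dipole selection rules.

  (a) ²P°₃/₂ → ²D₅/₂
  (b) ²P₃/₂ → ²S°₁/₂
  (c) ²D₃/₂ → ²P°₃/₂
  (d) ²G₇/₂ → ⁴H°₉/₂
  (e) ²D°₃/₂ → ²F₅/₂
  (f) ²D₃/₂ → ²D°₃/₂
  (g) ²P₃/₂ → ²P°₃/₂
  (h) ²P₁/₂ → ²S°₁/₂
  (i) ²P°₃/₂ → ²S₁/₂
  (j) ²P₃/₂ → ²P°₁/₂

(a) allowed
(b) allowed
(c) allowed
(d) forbidden (ΔS fails)
(e) allowed
(f) allowed
(g) allowed
(h) allowed
(i) allowed
(j) allowed
Total allowed: 9 of 10.

9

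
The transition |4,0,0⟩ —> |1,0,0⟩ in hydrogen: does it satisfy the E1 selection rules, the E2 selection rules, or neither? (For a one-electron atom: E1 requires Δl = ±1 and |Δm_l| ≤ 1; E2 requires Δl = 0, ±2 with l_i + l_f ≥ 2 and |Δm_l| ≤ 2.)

Δl = 0 − 0 = +0; l_i + l_f = 0.
Δm_l = +0.
E1 (Δl = ±1, |Δm_l| ≤ 1): not satisfied.
E2 (Δl = 0,±2, l_i+l_f ≥ 2, |Δm_l| ≤ 2): not satisfied.

neither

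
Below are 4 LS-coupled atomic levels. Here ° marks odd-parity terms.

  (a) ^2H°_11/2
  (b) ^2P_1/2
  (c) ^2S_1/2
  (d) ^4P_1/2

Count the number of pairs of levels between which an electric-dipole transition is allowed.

0

(a)–(b): forbidden (ΔL, ΔJ).
(a)–(c): forbidden (ΔL, ΔJ).
(a)–(d): forbidden (ΔS, ΔL, ΔJ).
(b)–(c): forbidden (parity).
(b)–(d): forbidden (parity, ΔS).
(c)–(d): forbidden (parity, ΔS).
Allowed pairs: 0 of 6.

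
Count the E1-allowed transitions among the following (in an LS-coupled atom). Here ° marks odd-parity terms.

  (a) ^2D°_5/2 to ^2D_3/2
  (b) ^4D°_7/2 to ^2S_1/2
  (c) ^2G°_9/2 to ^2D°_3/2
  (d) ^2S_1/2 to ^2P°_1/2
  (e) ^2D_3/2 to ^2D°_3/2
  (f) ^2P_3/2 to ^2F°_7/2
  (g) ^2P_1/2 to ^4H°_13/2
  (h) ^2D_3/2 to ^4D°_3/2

(a) allowed
(b) forbidden (ΔS, ΔL, ΔJ fail)
(c) forbidden (parity, ΔL, ΔJ fail)
(d) allowed
(e) allowed
(f) forbidden (ΔL, ΔJ fail)
(g) forbidden (ΔS, ΔL, ΔJ fail)
(h) forbidden (ΔS fails)
Total allowed: 3 of 8.

3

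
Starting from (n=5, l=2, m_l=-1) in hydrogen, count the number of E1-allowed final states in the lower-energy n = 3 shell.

2

E1 requires Δl = ±1, so l_f ∈ {1, 3}; with 0 ≤ l_f ≤ n_f−1 = 2, the allowed l_f values are {1}.
For l_f = 1: m_f ∈ {m_i−1, m_i, m_i+1} ∩ [−1, 1] = {-1, 0} → 2 states.
Total: 2.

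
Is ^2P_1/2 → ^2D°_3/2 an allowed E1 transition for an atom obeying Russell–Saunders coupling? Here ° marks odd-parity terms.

allowed

Reading off the term symbols: S 1/2→1/2, L 1→2, J 1/2→3/2, parity even→odd.
ΔJ = 0, ±1 (not J=0↔0): J: 1/2 → 3/2, ΔJ = +1 — satisfied.
ΔS = 0: S: 1/2 → 1/2 — satisfied.
ΔL = 0, ±1 (not L=0↔0): L: 1 → 2, ΔL = +1 — satisfied.
Parity must change: even → odd — satisfied.
All four E1 rules are satisfied.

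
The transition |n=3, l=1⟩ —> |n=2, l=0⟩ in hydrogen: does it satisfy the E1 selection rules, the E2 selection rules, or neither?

Δl = 0 − 1 = -1; l_i + l_f = 1.
E1 (Δl = ±1): satisfied.
E2 (Δl = 0,±2, l_i+l_f ≥ 2): not satisfied.

E1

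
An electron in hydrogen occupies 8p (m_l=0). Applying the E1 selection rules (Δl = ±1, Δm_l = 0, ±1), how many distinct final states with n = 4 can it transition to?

E1 requires Δl = ±1, so l_f ∈ {0, 2}; with 0 ≤ l_f ≤ n_f−1 = 3, the allowed l_f values are {0, 2}.
For l_f = 0: m_f ∈ {m_i−1, m_i, m_i+1} ∩ [−0, 0] = {0} → 1 state.
For l_f = 2: m_f ∈ {m_i−1, m_i, m_i+1} ∩ [−2, 2] = {-1, 0, 1} → 3 states.
Total: 4.

4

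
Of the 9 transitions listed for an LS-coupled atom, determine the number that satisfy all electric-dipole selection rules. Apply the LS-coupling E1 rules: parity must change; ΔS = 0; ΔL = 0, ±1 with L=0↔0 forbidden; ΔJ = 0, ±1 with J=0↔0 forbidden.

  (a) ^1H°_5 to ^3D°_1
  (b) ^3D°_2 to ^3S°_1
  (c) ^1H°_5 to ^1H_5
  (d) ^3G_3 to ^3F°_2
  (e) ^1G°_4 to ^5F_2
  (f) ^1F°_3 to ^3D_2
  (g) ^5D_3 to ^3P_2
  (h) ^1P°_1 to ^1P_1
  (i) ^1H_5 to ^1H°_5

4

(a) forbidden (parity, ΔS, ΔL, ΔJ fail)
(b) forbidden (parity, ΔL fail)
(c) allowed
(d) allowed
(e) forbidden (ΔS, ΔJ fail)
(f) forbidden (ΔS fails)
(g) forbidden (parity, ΔS fail)
(h) allowed
(i) allowed
Total allowed: 4 of 9.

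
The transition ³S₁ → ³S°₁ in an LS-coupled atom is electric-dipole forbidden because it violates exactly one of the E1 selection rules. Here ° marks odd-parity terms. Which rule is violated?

the L=0 ↔ L=0 exclusion

Parity must change: even → odd — passes.
ΔS = 0: S: 1 → 1 — passes.
ΔL = 0, ±1 (not L=0↔0): L: 0 → 0, ΔL = +0 — fails.
ΔJ = 0, ±1 (not J=0↔0): J: 1 → 1, ΔJ = +0 — passes.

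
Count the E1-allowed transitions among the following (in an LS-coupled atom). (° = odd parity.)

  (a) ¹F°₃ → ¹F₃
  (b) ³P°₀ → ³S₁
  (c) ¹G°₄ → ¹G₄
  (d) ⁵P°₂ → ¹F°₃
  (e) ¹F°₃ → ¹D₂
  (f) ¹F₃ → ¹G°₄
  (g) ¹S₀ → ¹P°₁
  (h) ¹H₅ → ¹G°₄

7

(a) allowed
(b) allowed
(c) allowed
(d) forbidden (parity, ΔS, ΔL fail)
(e) allowed
(f) allowed
(g) allowed
(h) allowed
Total allowed: 7 of 8.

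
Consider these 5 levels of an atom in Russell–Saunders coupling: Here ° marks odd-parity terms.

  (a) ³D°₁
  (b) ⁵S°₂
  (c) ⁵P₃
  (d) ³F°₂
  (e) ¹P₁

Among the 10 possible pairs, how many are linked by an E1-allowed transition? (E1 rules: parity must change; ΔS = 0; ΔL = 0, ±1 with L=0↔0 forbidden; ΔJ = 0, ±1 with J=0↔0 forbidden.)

(a)–(b): forbidden (parity, ΔS, ΔL).
(a)–(c): forbidden (ΔS, ΔJ).
(a)–(d): forbidden (parity).
(a)–(e): forbidden (ΔS).
(b)–(c): allowed.
(b)–(d): forbidden (parity, ΔS, ΔL).
(b)–(e): forbidden (ΔS).
(c)–(d): forbidden (ΔS, ΔL).
(c)–(e): forbidden (parity, ΔS, ΔJ).
(d)–(e): forbidden (ΔS, ΔL).
Allowed pairs: 1 of 10.

1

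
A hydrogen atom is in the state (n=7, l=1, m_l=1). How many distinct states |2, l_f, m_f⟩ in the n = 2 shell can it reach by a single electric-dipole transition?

1

E1 requires Δl = ±1, so l_f ∈ {0, 2}; with 0 ≤ l_f ≤ n_f−1 = 1, the allowed l_f values are {0}.
For l_f = 0: m_f ∈ {m_i−1, m_i, m_i+1} ∩ [−0, 0] = {0} → 1 state.
Total: 1.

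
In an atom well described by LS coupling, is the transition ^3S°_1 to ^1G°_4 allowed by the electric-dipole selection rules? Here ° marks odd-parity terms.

Reading off the term symbols: S 1→0, L 0→4, J 1→4, parity odd→odd.
Parity must change: odd → odd — fails.
ΔS = 0: S: 1 → 0 — fails.
ΔL = 0, ±1 (not L=0↔0): L: 0 → 4, ΔL = +4 — fails.
ΔJ = 0, ±1 (not J=0↔0): J: 1 → 4, ΔJ = +3 — fails.
Rule(s) violated: parity, ΔS, ΔL, ΔJ.

forbidden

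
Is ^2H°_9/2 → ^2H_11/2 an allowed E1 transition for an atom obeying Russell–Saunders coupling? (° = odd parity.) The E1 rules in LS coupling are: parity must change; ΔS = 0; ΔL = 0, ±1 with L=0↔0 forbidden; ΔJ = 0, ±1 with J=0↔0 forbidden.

allowed

Reading off the term symbols: S 1/2→1/2, L 5→5, J 9/2→11/2, parity odd→even.
ΔS = 0: S: 1/2 → 1/2 — ✓.
ΔL = 0, ±1 (not L=0↔0): L: 5 → 5, ΔL = +0 — ✓.
ΔJ = 0, ±1 (not J=0↔0): J: 9/2 → 11/2, ΔJ = +1 — ✓.
Parity must change: odd → even — ✓.
All four E1 rules are satisfied.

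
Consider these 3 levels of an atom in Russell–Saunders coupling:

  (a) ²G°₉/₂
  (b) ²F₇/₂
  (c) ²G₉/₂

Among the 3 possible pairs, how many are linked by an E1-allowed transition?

2

(a)–(b): allowed.
(a)–(c): allowed.
(b)–(c): forbidden (parity).
Allowed pairs: 2 of 3.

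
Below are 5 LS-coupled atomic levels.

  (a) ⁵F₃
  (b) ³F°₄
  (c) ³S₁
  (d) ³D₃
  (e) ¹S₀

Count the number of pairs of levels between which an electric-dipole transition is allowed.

1

(a)–(b): forbidden (ΔS).
(a)–(c): forbidden (parity, ΔS, ΔL, ΔJ).
(a)–(d): forbidden (parity, ΔS).
(a)–(e): forbidden (parity, ΔS, ΔL, ΔJ).
(b)–(c): forbidden (ΔL, ΔJ).
(b)–(d): allowed.
(b)–(e): forbidden (ΔS, ΔL, ΔJ).
(c)–(d): forbidden (parity, ΔL, ΔJ).
(c)–(e): forbidden (parity, ΔS, ΔL).
(d)–(e): forbidden (parity, ΔS, ΔL, ΔJ).
Allowed pairs: 1 of 10.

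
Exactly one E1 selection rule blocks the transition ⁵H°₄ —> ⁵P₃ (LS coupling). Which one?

the ΔL = 0, ±1 rule

ΔL = 0, ±1 (not L=0↔0): L: 5 → 1, ΔL = -4 — fails.
Parity must change: odd → even — ok.
ΔS = 0: S: 2 → 2 — ok.
ΔJ = 0, ±1 (not J=0↔0): J: 4 → 3, ΔJ = -1 — ok.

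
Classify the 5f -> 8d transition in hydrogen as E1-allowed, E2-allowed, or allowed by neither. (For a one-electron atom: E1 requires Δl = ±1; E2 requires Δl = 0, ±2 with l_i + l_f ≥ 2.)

E1

Δl = 2 − 3 = -1; l_i + l_f = 5.
E1 (Δl = ±1): satisfied.
E2 (Δl = 0,±2, l_i+l_f ≥ 2): not satisfied.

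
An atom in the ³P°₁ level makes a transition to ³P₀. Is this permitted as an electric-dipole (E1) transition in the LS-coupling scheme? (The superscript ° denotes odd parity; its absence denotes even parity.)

allowed

Initial level: S=1, L=1, J=1, parity odd. Final level: S=1, L=1, J=0, parity even.
Parity must change: odd → even — passes.
ΔJ = 0, ±1 (not J=0↔0): J: 1 → 0, ΔJ = -1 — passes.
ΔS = 0: S: 1 → 1 — passes.
ΔL = 0, ±1 (not L=0↔0): L: 1 → 1, ΔL = +0 — passes.
All four E1 rules are satisfied.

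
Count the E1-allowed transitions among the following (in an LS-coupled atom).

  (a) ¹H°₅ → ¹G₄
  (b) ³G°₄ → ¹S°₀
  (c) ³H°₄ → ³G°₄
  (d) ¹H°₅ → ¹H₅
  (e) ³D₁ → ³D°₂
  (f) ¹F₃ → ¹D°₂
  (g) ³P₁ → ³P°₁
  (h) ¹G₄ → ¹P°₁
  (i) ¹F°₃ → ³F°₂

(a) allowed
(b) forbidden (parity, ΔS, ΔL, ΔJ fail)
(c) forbidden (parity fails)
(d) allowed
(e) allowed
(f) allowed
(g) allowed
(h) forbidden (ΔL, ΔJ fail)
(i) forbidden (parity, ΔS fail)
Total allowed: 5 of 9.

5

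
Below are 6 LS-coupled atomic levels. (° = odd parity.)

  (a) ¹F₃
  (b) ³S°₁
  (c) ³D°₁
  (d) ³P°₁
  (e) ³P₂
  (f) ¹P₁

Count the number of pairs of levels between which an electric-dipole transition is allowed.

3

(a)–(b): forbidden (ΔS, ΔL, ΔJ).
(a)–(c): forbidden (ΔS, ΔJ).
(a)–(d): forbidden (ΔS, ΔL, ΔJ).
(a)–(e): forbidden (parity, ΔS, ΔL).
(a)–(f): forbidden (parity, ΔL, ΔJ).
(b)–(c): forbidden (parity, ΔL).
(b)–(d): forbidden (parity).
(b)–(e): allowed.
(b)–(f): forbidden (ΔS).
(c)–(d): forbidden (parity).
(c)–(e): allowed.
(c)–(f): forbidden (ΔS).
(d)–(e): allowed.
(d)–(f): forbidden (ΔS).
(e)–(f): forbidden (parity, ΔS).
Allowed pairs: 3 of 15.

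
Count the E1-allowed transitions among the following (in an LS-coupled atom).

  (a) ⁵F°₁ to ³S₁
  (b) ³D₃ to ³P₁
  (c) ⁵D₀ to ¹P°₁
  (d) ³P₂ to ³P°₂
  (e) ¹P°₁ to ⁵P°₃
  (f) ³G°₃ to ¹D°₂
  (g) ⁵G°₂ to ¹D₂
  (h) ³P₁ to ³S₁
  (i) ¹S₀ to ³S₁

(a) forbidden (ΔS, ΔL fail)
(b) forbidden (parity, ΔJ fail)
(c) forbidden (ΔS fails)
(d) allowed
(e) forbidden (parity, ΔS, ΔJ fail)
(f) forbidden (parity, ΔS, ΔL fail)
(g) forbidden (ΔS, ΔL fail)
(h) forbidden (parity fails)
(i) forbidden (parity, ΔS, ΔL fail)
Total allowed: 1 of 9.

1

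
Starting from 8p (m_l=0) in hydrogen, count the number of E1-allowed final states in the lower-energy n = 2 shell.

1

E1 requires Δl = ±1, so l_f ∈ {0, 2}; with 0 ≤ l_f ≤ n_f−1 = 1, the allowed l_f values are {0}.
For l_f = 0: m_f ∈ {m_i−1, m_i, m_i+1} ∩ [−0, 0] = {0} → 1 state.
Total: 1.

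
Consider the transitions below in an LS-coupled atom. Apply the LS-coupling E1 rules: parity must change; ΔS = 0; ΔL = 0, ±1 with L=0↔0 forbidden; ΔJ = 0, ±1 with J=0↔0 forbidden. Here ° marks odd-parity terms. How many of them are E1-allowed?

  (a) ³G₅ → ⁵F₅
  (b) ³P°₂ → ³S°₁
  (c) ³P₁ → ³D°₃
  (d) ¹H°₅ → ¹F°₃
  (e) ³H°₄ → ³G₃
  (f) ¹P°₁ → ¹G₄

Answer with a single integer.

1

(a) forbidden (parity, ΔS fail)
(b) forbidden (parity fails)
(c) forbidden (ΔJ fails)
(d) forbidden (parity, ΔL, ΔJ fail)
(e) allowed
(f) forbidden (ΔL, ΔJ fail)
Total allowed: 1 of 6.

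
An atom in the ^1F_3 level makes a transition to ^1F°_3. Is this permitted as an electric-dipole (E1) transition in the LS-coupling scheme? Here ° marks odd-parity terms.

allowed

ΔL = 0, ±1 (not L=0↔0): L: 3 → 3, ΔL = +0 — ✓.
Parity must change: even → odd — ✓.
ΔJ = 0, ±1 (not J=0↔0): J: 3 → 3, ΔJ = +0 — ✓.
ΔS = 0: S: 0 → 0 — ✓.
All four E1 rules are satisfied.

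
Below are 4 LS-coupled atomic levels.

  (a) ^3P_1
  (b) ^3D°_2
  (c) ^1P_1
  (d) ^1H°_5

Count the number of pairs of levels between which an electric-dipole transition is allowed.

(a)–(b): allowed.
(a)–(c): forbidden (parity, ΔS).
(a)–(d): forbidden (ΔS, ΔL, ΔJ).
(b)–(c): forbidden (ΔS).
(b)–(d): forbidden (parity, ΔS, ΔL, ΔJ).
(c)–(d): forbidden (ΔL, ΔJ).
Allowed pairs: 1 of 6.

1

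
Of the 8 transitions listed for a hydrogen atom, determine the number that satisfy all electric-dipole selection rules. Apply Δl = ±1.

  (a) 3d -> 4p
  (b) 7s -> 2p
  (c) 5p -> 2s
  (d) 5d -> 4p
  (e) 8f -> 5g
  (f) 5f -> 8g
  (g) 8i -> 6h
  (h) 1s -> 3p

(a) allowed
(b) allowed
(c) allowed
(d) allowed
(e) allowed
(f) allowed
(g) allowed
(h) allowed
Total allowed: 8 of 8.

8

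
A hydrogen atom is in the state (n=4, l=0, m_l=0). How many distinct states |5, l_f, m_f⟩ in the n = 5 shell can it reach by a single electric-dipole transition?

3

E1 requires Δl = ±1, so l_f ∈ {-1, 1}; with 0 ≤ l_f ≤ n_f−1 = 4, the allowed l_f values are {1}.
For l_f = 1: m_f ∈ {m_i−1, m_i, m_i+1} ∩ [−1, 1] = {-1, 0, 1} → 3 states.
Total: 3.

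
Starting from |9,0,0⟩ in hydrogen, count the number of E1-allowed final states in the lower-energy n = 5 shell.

3

E1 requires Δl = ±1, so l_f ∈ {-1, 1}; with 0 ≤ l_f ≤ n_f−1 = 4, the allowed l_f values are {1}.
For l_f = 1: m_f ∈ {m_i−1, m_i, m_i+1} ∩ [−1, 1] = {-1, 0, 1} → 3 states.
Total: 3.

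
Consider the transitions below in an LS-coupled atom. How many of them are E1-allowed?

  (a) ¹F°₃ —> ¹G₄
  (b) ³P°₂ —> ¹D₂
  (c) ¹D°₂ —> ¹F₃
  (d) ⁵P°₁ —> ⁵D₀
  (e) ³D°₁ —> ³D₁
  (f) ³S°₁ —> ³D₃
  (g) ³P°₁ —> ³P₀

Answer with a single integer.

5

(a) allowed
(b) forbidden (ΔS fails)
(c) allowed
(d) allowed
(e) allowed
(f) forbidden (ΔL, ΔJ fail)
(g) allowed
Total allowed: 5 of 7.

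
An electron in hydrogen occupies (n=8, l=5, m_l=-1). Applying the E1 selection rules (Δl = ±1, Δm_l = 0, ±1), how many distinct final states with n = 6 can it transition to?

E1 requires Δl = ±1, so l_f ∈ {4, 6}; with 0 ≤ l_f ≤ n_f−1 = 5, the allowed l_f values are {4}.
For l_f = 4: m_f ∈ {m_i−1, m_i, m_i+1} ∩ [−4, 4] = {-2, -1, 0} → 3 states.
Total: 3.

3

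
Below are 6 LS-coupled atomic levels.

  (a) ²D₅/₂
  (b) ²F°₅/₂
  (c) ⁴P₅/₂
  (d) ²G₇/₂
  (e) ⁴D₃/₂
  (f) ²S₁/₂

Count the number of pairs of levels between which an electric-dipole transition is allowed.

(a)–(b): allowed.
(a)–(c): forbidden (parity, ΔS).
(a)–(d): forbidden (parity, ΔL).
(a)–(e): forbidden (parity, ΔS).
(a)–(f): forbidden (parity, ΔL, ΔJ).
(b)–(c): forbidden (ΔS, ΔL).
(b)–(d): allowed.
(b)–(e): forbidden (ΔS).
(b)–(f): forbidden (ΔL, ΔJ).
(c)–(d): forbidden (parity, ΔS, ΔL).
(c)–(e): forbidden (parity).
(c)–(f): forbidden (parity, ΔS, ΔJ).
(d)–(e): forbidden (parity, ΔS, ΔL, ΔJ).
(d)–(f): forbidden (parity, ΔL, ΔJ).
(e)–(f): forbidden (parity, ΔS, ΔL).
Allowed pairs: 2 of 15.

2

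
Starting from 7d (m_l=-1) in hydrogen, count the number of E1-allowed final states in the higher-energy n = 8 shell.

5

E1 requires Δl = ±1, so l_f ∈ {1, 3}; with 0 ≤ l_f ≤ n_f−1 = 7, the allowed l_f values are {1, 3}.
For l_f = 1: m_f ∈ {m_i−1, m_i, m_i+1} ∩ [−1, 1] = {-1, 0} → 2 states.
For l_f = 3: m_f ∈ {m_i−1, m_i, m_i+1} ∩ [−3, 3] = {-2, -1, 0} → 3 states.
Total: 5.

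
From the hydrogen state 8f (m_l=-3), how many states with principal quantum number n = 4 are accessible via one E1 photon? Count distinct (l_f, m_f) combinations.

1

E1 requires Δl = ±1, so l_f ∈ {2, 4}; with 0 ≤ l_f ≤ n_f−1 = 3, the allowed l_f values are {2}.
For l_f = 2: m_f ∈ {m_i−1, m_i, m_i+1} ∩ [−2, 2] = {-2} → 1 state.
Total: 1.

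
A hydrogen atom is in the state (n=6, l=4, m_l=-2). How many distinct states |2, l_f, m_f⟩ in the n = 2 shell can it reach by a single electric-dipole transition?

E1 requires l_f ∈ {3, 5}, but neither lies in [0, 1], so no final state is reachable.
Total: 0.

0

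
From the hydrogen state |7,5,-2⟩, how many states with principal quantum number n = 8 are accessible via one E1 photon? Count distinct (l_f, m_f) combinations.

6

E1 requires Δl = ±1, so l_f ∈ {4, 6}; with 0 ≤ l_f ≤ n_f−1 = 7, the allowed l_f values are {4, 6}.
For l_f = 4: m_f ∈ {m_i−1, m_i, m_i+1} ∩ [−4, 4] = {-3, -2, -1} → 3 states.
For l_f = 6: m_f ∈ {m_i−1, m_i, m_i+1} ∩ [−6, 6] = {-3, -2, -1} → 3 states.
Total: 6.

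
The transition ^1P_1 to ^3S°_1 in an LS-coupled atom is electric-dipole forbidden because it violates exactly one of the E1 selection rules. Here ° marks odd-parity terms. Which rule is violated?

Reading off the term symbols: S 0→1, L 1→0, J 1→1, parity even→odd.
ΔJ = 0, ±1 (not J=0↔0): J: 1 → 1, ΔJ = +0 — satisfied.
ΔS = 0: S: 0 → 1 — violated.
Parity must change: even → odd — satisfied.
ΔL = 0, ±1 (not L=0↔0): L: 1 → 0, ΔL = -1 — satisfied.

the ΔS = 0 rule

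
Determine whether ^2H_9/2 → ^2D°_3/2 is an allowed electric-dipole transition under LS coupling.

forbidden

Parity must change: even → odd — ✓.
ΔS = 0: S: 1/2 → 1/2 — ✓.
ΔL = 0, ±1 (not L=0↔0): L: 5 → 2, ΔL = -3 — ✗.
ΔJ = 0, ±1 (not J=0↔0): J: 9/2 → 3/2, ΔJ = -3 — ✗.
Rule(s) violated: ΔL, ΔJ.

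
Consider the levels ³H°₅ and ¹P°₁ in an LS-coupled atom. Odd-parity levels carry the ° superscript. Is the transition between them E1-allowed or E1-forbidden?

ΔJ = 0, ±1 (not J=0↔0): J: 5 → 1, ΔJ = -4 — fails.
ΔS = 0: S: 1 → 0 — fails.
Parity must change: odd → odd — fails.
ΔL = 0, ±1 (not L=0↔0): L: 5 → 1, ΔL = -4 — fails.
Rule(s) violated: parity, ΔS, ΔL, ΔJ.

forbidden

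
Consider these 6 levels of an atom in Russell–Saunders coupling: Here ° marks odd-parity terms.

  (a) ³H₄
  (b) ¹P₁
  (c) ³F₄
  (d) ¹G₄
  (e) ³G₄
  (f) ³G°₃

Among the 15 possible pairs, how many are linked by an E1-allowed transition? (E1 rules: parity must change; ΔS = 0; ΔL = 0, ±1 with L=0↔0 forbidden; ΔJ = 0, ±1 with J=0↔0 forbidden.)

3

(a)–(b): forbidden (parity, ΔS, ΔL, ΔJ).
(a)–(c): forbidden (parity, ΔL).
(a)–(d): forbidden (parity, ΔS).
(a)–(e): forbidden (parity).
(a)–(f): allowed.
(b)–(c): forbidden (parity, ΔS, ΔL, ΔJ).
(b)–(d): forbidden (parity, ΔL, ΔJ).
(b)–(e): forbidden (parity, ΔS, ΔL, ΔJ).
(b)–(f): forbidden (ΔS, ΔL, ΔJ).
(c)–(d): forbidden (parity, ΔS).
(c)–(e): forbidden (parity).
(c)–(f): allowed.
(d)–(e): forbidden (parity, ΔS).
(d)–(f): forbidden (ΔS).
(e)–(f): allowed.
Allowed pairs: 3 of 15.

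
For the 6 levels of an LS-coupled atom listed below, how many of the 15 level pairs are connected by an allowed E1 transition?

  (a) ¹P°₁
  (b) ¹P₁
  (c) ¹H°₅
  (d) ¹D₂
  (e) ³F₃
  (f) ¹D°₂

(a)–(b): allowed.
(a)–(c): forbidden (parity, ΔL, ΔJ).
(a)–(d): allowed.
(a)–(e): forbidden (ΔS, ΔL, ΔJ).
(a)–(f): forbidden (parity).
(b)–(c): forbidden (ΔL, ΔJ).
(b)–(d): forbidden (parity).
(b)–(e): forbidden (parity, ΔS, ΔL, ΔJ).
(b)–(f): allowed.
(c)–(d): forbidden (ΔL, ΔJ).
(c)–(e): forbidden (ΔS, ΔL, ΔJ).
(c)–(f): forbidden (parity, ΔL, ΔJ).
(d)–(e): forbidden (parity, ΔS).
(d)–(f): allowed.
(e)–(f): forbidden (ΔS).
Allowed pairs: 4 of 15.

4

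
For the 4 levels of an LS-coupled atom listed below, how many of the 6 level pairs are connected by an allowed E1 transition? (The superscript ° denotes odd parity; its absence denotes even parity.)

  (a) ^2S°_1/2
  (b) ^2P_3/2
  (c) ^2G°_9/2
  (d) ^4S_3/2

(a)–(b): allowed.
(a)–(c): forbidden (parity, ΔL, ΔJ).
(a)–(d): forbidden (ΔS, ΔL).
(b)–(c): forbidden (ΔL, ΔJ).
(b)–(d): forbidden (parity, ΔS).
(c)–(d): forbidden (ΔS, ΔL, ΔJ).
Allowed pairs: 1 of 6.

1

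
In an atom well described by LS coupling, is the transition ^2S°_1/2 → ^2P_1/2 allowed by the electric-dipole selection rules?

ΔS = 0: S: 1/2 → 1/2 — passes.
ΔJ = 0, ±1 (not J=0↔0): J: 1/2 → 1/2, ΔJ = +0 — passes.
Parity must change: odd → even — passes.
ΔL = 0, ±1 (not L=0↔0): L: 0 → 1, ΔL = +1 — passes.
All four E1 rules are satisfied.

allowed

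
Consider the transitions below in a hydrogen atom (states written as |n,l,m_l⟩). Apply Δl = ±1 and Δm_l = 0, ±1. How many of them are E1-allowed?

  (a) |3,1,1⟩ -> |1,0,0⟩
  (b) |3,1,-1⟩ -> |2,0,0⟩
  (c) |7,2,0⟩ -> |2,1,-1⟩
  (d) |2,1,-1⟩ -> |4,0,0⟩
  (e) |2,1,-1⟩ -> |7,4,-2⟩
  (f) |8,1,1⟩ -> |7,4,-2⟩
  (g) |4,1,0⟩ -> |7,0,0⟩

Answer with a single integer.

(a) allowed
(b) allowed
(c) allowed
(d) allowed
(e) forbidden — Δl = +3 (E1 requires Δl = ±1)
(f) forbidden — Δl = +3 (E1 requires Δl = ±1); Δm_l = -3 (E1 requires Δm_l = 0, ±1)
(g) allowed
Total allowed: 5 of 7.

5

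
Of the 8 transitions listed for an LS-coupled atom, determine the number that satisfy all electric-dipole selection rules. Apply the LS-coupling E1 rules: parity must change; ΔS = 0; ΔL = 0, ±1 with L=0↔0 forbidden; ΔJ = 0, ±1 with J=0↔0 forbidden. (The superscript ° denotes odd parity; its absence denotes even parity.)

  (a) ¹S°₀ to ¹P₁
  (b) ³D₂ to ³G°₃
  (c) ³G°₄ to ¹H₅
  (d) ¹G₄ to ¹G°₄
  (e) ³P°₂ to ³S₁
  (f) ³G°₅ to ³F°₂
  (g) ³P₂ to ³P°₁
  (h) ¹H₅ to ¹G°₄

(a) allowed
(b) forbidden (ΔL fails)
(c) forbidden (ΔS fails)
(d) allowed
(e) allowed
(f) forbidden (parity, ΔJ fail)
(g) allowed
(h) allowed
Total allowed: 5 of 8.

5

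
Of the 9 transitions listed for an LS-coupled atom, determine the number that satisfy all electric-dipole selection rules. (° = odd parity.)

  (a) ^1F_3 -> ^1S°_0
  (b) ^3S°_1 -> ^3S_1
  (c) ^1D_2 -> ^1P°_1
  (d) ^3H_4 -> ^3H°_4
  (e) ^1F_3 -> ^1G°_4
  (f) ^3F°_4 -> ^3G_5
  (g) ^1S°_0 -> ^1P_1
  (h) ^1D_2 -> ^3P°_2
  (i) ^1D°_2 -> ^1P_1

(a) forbidden (ΔL, ΔJ fail)
(b) forbidden (ΔL fails)
(c) allowed
(d) allowed
(e) allowed
(f) allowed
(g) allowed
(h) forbidden (ΔS fails)
(i) allowed
Total allowed: 6 of 9.

6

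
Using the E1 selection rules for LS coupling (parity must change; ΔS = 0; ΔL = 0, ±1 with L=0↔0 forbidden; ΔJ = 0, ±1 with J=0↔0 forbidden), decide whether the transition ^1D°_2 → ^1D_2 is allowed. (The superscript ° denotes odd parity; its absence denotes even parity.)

allowed

Parity must change: odd → even — ok.
ΔS = 0: S: 0 → 0 — ok.
ΔL = 0, ±1 (not L=0↔0): L: 2 → 2, ΔL = +0 — ok.
ΔJ = 0, ±1 (not J=0↔0): J: 2 → 2, ΔJ = +0 — ok.
All four E1 rules are satisfied.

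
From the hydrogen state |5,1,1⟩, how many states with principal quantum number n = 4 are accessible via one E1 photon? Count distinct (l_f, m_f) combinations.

E1 requires Δl = ±1, so l_f ∈ {0, 2}; with 0 ≤ l_f ≤ n_f−1 = 3, the allowed l_f values are {0, 2}.
For l_f = 0: m_f ∈ {m_i−1, m_i, m_i+1} ∩ [−0, 0] = {0} → 1 state.
For l_f = 2: m_f ∈ {m_i−1, m_i, m_i+1} ∩ [−2, 2] = {0, 1, 2} → 3 states.
Total: 4.

4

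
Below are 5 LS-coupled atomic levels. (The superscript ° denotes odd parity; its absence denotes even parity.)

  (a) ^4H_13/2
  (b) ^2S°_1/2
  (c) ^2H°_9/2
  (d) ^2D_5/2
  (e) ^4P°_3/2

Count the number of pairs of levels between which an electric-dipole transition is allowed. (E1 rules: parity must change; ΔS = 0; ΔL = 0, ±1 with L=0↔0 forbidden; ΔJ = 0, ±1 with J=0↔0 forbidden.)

(a)–(b): forbidden (ΔS, ΔL, ΔJ).
(a)–(c): forbidden (ΔS, ΔJ).
(a)–(d): forbidden (parity, ΔS, ΔL, ΔJ).
(a)–(e): forbidden (ΔL, ΔJ).
(b)–(c): forbidden (parity, ΔL, ΔJ).
(b)–(d): forbidden (ΔL, ΔJ).
(b)–(e): forbidden (parity, ΔS).
(c)–(d): forbidden (ΔL, ΔJ).
(c)–(e): forbidden (parity, ΔS, ΔL, ΔJ).
(d)–(e): forbidden (ΔS).
Allowed pairs: 0 of 10.

0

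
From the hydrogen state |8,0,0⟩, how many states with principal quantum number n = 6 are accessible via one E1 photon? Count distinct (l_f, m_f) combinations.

E1 requires Δl = ±1, so l_f ∈ {-1, 1}; with 0 ≤ l_f ≤ n_f−1 = 5, the allowed l_f values are {1}.
For l_f = 1: m_f ∈ {m_i−1, m_i, m_i+1} ∩ [−1, 1] = {-1, 0, 1} → 3 states.
Total: 3.

3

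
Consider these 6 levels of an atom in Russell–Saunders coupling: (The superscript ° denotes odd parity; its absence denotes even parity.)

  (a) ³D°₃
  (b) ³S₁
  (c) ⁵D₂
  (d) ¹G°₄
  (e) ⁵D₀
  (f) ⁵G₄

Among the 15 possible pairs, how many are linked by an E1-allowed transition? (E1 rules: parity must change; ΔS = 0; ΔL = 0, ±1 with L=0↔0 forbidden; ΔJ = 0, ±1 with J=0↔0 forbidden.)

(a)–(b): forbidden (ΔL, ΔJ).
(a)–(c): forbidden (ΔS).
(a)–(d): forbidden (parity, ΔS, ΔL).
(a)–(e): forbidden (ΔS, ΔJ).
(a)–(f): forbidden (ΔS, ΔL).
(b)–(c): forbidden (parity, ΔS, ΔL).
(b)–(d): forbidden (ΔS, ΔL, ΔJ).
(b)–(e): forbidden (parity, ΔS, ΔL).
(b)–(f): forbidden (parity, ΔS, ΔL, ΔJ).
(c)–(d): forbidden (ΔS, ΔL, ΔJ).
(c)–(e): forbidden (parity, ΔJ).
(c)–(f): forbidden (parity, ΔL, ΔJ).
(d)–(e): forbidden (ΔS, ΔL, ΔJ).
(d)–(f): forbidden (ΔS).
(e)–(f): forbidden (parity, ΔL, ΔJ).
Allowed pairs: 0 of 15.

0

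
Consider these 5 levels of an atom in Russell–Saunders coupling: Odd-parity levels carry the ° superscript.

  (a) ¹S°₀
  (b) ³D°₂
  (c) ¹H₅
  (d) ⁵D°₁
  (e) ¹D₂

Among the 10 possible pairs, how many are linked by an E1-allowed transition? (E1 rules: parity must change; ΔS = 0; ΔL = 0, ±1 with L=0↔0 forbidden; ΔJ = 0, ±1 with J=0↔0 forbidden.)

(a)–(b): forbidden (parity, ΔS, ΔL, ΔJ).
(a)–(c): forbidden (ΔL, ΔJ).
(a)–(d): forbidden (parity, ΔS, ΔL).
(a)–(e): forbidden (ΔL, ΔJ).
(b)–(c): forbidden (ΔS, ΔL, ΔJ).
(b)–(d): forbidden (parity, ΔS).
(b)–(e): forbidden (ΔS).
(c)–(d): forbidden (ΔS, ΔL, ΔJ).
(c)–(e): forbidden (parity, ΔL, ΔJ).
(d)–(e): forbidden (ΔS).
Allowed pairs: 0 of 10.

0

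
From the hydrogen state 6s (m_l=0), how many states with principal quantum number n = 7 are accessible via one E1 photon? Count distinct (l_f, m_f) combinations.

E1 requires Δl = ±1, so l_f ∈ {-1, 1}; with 0 ≤ l_f ≤ n_f−1 = 6, the allowed l_f values are {1}.
For l_f = 1: m_f ∈ {m_i−1, m_i, m_i+1} ∩ [−1, 1] = {-1, 0, 1} → 3 states.
Total: 3.

3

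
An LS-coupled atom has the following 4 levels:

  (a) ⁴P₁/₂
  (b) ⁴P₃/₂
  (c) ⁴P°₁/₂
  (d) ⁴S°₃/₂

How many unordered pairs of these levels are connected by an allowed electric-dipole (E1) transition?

4

(a)–(b): forbidden (parity).
(a)–(c): allowed.
(a)–(d): allowed.
(b)–(c): allowed.
(b)–(d): allowed.
(c)–(d): forbidden (parity).
Allowed pairs: 4 of 6.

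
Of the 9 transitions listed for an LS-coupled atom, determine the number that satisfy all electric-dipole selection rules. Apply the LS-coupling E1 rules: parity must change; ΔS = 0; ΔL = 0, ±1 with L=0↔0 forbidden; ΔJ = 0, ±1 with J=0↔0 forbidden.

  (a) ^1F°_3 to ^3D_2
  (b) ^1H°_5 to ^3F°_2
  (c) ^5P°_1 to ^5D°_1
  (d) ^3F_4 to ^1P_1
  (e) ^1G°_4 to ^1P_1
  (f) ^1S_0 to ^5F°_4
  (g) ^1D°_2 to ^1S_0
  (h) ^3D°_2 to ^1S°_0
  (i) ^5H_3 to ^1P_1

0

(a) forbidden (ΔS fails)
(b) forbidden (parity, ΔS, ΔL, ΔJ fail)
(c) forbidden (parity fails)
(d) forbidden (parity, ΔS, ΔL, ΔJ fail)
(e) forbidden (ΔL, ΔJ fail)
(f) forbidden (ΔS, ΔL, ΔJ fail)
(g) forbidden (ΔL, ΔJ fail)
(h) forbidden (parity, ΔS, ΔL, ΔJ fail)
(i) forbidden (parity, ΔS, ΔL, ΔJ fail)
Total allowed: 0 of 9.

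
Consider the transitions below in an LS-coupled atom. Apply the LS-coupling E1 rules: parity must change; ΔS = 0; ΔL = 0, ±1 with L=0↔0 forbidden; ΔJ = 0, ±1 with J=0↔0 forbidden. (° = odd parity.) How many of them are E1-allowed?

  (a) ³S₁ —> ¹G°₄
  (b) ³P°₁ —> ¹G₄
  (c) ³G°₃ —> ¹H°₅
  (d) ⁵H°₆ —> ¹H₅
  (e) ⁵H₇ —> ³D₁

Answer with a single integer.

(a) forbidden (ΔS, ΔL, ΔJ fail)
(b) forbidden (ΔS, ΔL, ΔJ fail)
(c) forbidden (parity, ΔS, ΔJ fail)
(d) forbidden (ΔS fails)
(e) forbidden (parity, ΔS, ΔL, ΔJ fail)
Total allowed: 0 of 5.

0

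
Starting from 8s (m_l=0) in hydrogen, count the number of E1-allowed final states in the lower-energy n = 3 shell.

E1 requires Δl = ±1, so l_f ∈ {-1, 1}; with 0 ≤ l_f ≤ n_f−1 = 2, the allowed l_f values are {1}.
For l_f = 1: m_f ∈ {m_i−1, m_i, m_i+1} ∩ [−1, 1] = {-1, 0, 1} → 3 states.
Total: 3.

3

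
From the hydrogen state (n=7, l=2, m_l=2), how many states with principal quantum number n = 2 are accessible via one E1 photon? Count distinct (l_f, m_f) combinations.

E1 requires Δl = ±1, so l_f ∈ {1, 3}; with 0 ≤ l_f ≤ n_f−1 = 1, the allowed l_f values are {1}.
For l_f = 1: m_f ∈ {m_i−1, m_i, m_i+1} ∩ [−1, 1] = {1} → 1 state.
Total: 1.

1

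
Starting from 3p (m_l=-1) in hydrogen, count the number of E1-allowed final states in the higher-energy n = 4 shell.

4

E1 requires Δl = ±1, so l_f ∈ {0, 2}; with 0 ≤ l_f ≤ n_f−1 = 3, the allowed l_f values are {0, 2}.
For l_f = 0: m_f ∈ {m_i−1, m_i, m_i+1} ∩ [−0, 0] = {0} → 1 state.
For l_f = 2: m_f ∈ {m_i−1, m_i, m_i+1} ∩ [−2, 2] = {-2, -1, 0} → 3 states.
Total: 4.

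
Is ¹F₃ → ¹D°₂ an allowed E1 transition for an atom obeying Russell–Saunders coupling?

ΔS = 0: S: 0 → 0 — passes.
ΔL = 0, ±1 (not L=0↔0): L: 3 → 2, ΔL = -1 — passes.
Parity must change: even → odd — passes.
ΔJ = 0, ±1 (not J=0↔0): J: 3 → 2, ΔJ = -1 — passes.
All four E1 rules are satisfied.

allowed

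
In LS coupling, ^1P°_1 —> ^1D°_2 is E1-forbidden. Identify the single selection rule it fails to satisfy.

Reading off the term symbols: S 0→0, L 1→2, J 1→2, parity odd→odd.
Parity must change: odd → odd — fails.
ΔS = 0: S: 0 → 0 — passes.
ΔL = 0, ±1 (not L=0↔0): L: 1 → 2, ΔL = +1 — passes.
ΔJ = 0, ±1 (not J=0↔0): J: 1 → 2, ΔJ = +1 — passes.

parity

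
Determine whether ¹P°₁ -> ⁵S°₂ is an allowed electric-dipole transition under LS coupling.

forbidden

Reading off the term symbols: S 0→2, L 1→0, J 1→2, parity odd→odd.
Parity must change: odd → odd — fails.
ΔS = 0: S: 0 → 2 — fails.
ΔL = 0, ±1 (not L=0↔0): L: 1 → 0, ΔL = -1 — passes.
ΔJ = 0, ±1 (not J=0↔0): J: 1 → 2, ΔJ = +1 — passes.
Rule(s) violated: parity, ΔS.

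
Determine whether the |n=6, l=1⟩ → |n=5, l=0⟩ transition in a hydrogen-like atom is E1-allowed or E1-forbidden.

Initial l = 1, final l = 0, so Δl = -1. E1 requires Δl = ±1: ✓.
All E1 selection rules are satisfied.

allowed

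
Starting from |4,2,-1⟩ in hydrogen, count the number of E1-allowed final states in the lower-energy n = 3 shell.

E1 requires Δl = ±1, so l_f ∈ {1, 3}; with 0 ≤ l_f ≤ n_f−1 = 2, the allowed l_f values are {1}.
For l_f = 1: m_f ∈ {m_i−1, m_i, m_i+1} ∩ [−1, 1] = {-1, 0} → 2 states.
Total: 2.

2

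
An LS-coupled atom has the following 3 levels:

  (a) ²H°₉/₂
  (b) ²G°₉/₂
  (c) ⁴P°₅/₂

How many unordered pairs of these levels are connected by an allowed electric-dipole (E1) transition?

0

(a)–(b): forbidden (parity).
(a)–(c): forbidden (parity, ΔS, ΔL, ΔJ).
(b)–(c): forbidden (parity, ΔS, ΔL, ΔJ).
Allowed pairs: 0 of 3.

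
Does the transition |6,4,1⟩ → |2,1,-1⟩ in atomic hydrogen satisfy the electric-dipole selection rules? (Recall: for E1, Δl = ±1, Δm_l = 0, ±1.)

forbidden

l: 4 → 1 (Δl = -3). Δl = ±1 fails.
Δm_l = -1 − (1) = -2. E1 requires Δm_l = 0, ±1: fails.
The transition is electric-dipole forbidden.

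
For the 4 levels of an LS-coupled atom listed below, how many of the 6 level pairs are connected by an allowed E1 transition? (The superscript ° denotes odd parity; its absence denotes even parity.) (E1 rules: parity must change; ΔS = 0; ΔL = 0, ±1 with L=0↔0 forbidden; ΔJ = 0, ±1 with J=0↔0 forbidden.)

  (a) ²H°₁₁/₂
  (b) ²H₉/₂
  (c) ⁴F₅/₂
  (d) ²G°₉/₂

2

(a)–(b): allowed.
(a)–(c): forbidden (ΔS, ΔL, ΔJ).
(a)–(d): forbidden (parity).
(b)–(c): forbidden (parity, ΔS, ΔL, ΔJ).
(b)–(d): allowed.
(c)–(d): forbidden (ΔS, ΔJ).
Allowed pairs: 2 of 6.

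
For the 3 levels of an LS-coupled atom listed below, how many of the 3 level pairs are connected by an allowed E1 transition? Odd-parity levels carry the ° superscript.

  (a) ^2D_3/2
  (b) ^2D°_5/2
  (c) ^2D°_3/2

(a)–(b): allowed.
(a)–(c): allowed.
(b)–(c): forbidden (parity).
Allowed pairs: 2 of 3.

2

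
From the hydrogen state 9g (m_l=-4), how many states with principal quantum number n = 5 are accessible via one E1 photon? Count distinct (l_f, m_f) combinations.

E1 requires Δl = ±1, so l_f ∈ {3, 5}; with 0 ≤ l_f ≤ n_f−1 = 4, the allowed l_f values are {3}.
For l_f = 3: m_f ∈ {m_i−1, m_i, m_i+1} ∩ [−3, 3] = {-3} → 1 state.
Total: 1.

1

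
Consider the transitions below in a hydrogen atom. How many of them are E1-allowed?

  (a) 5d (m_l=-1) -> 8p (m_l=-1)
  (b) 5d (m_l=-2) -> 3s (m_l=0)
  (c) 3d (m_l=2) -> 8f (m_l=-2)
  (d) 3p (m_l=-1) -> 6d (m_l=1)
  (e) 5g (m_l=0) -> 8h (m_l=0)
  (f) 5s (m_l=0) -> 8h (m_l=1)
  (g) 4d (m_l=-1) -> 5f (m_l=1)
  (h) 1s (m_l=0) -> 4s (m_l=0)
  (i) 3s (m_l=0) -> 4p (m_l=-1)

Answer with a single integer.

3

(a) allowed
(b) forbidden — Δl = -2 (E1 requires Δl = ±1); Δm_l = +2 (E1 requires Δm_l = 0, ±1)
(c) forbidden — Δm_l = -4 (E1 requires Δm_l = 0, ±1)
(d) forbidden — Δm_l = +2 (E1 requires Δm_l = 0, ±1)
(e) allowed
(f) forbidden — Δl = +5 (E1 requires Δl = ±1)
(g) forbidden — Δm_l = +2 (E1 requires Δm_l = 0, ±1)
(h) forbidden — Δl = +0 (E1 requires Δl = ±1)
(i) allowed
Total allowed: 3 of 9.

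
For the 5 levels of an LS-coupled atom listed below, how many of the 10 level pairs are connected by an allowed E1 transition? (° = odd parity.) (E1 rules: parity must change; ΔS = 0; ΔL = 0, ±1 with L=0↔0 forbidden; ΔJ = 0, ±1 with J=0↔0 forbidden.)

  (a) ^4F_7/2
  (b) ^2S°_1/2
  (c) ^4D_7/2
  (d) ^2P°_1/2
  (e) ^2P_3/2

(a)–(b): forbidden (ΔS, ΔL, ΔJ).
(a)–(c): forbidden (parity).
(a)–(d): forbidden (ΔS, ΔL, ΔJ).
(a)–(e): forbidden (parity, ΔS, ΔL, ΔJ).
(b)–(c): forbidden (ΔS, ΔL, ΔJ).
(b)–(d): forbidden (parity).
(b)–(e): allowed.
(c)–(d): forbidden (ΔS, ΔJ).
(c)–(e): forbidden (parity, ΔS, ΔJ).
(d)–(e): allowed.
Allowed pairs: 2 of 10.

2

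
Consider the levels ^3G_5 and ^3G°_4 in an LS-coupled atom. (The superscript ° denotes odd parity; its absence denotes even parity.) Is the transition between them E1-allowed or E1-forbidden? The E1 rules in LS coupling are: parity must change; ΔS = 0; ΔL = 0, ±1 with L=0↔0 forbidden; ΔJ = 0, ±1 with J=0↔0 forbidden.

ΔL = 0, ±1 (not L=0↔0): L: 4 → 4, ΔL = +0 — ok.
Parity must change: even → odd — ok.
ΔJ = 0, ±1 (not J=0↔0): J: 5 → 4, ΔJ = -1 — ok.
ΔS = 0: S: 1 → 1 — ok.
All four E1 rules are satisfied.

allowed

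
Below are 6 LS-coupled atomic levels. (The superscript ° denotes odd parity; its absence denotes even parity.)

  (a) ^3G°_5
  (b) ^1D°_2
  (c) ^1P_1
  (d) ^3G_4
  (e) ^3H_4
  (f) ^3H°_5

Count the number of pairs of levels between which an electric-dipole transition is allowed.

(a)–(b): forbidden (parity, ΔS, ΔL, ΔJ).
(a)–(c): forbidden (ΔS, ΔL, ΔJ).
(a)–(d): allowed.
(a)–(e): allowed.
(a)–(f): forbidden (parity).
(b)–(c): allowed.
(b)–(d): forbidden (ΔS, ΔL, ΔJ).
(b)–(e): forbidden (ΔS, ΔL, ΔJ).
(b)–(f): forbidden (parity, ΔS, ΔL, ΔJ).
(c)–(d): forbidden (parity, ΔS, ΔL, ΔJ).
(c)–(e): forbidden (parity, ΔS, ΔL, ΔJ).
(c)–(f): forbidden (ΔS, ΔL, ΔJ).
(d)–(e): forbidden (parity).
(d)–(f): allowed.
(e)–(f): allowed.
Allowed pairs: 5 of 15.

5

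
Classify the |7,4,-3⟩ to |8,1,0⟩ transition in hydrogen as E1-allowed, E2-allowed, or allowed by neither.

neither

Δl = 1 − 4 = -3; l_i + l_f = 5.
Δm_l = +3.
E1 (Δl = ±1, |Δm_l| ≤ 1): not satisfied.
E2 (Δl = 0,±2, l_i+l_f ≥ 2, |Δm_l| ≤ 2): not satisfied.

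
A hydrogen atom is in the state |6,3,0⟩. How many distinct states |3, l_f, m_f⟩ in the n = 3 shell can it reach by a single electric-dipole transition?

3

E1 requires Δl = ±1, so l_f ∈ {2, 4}; with 0 ≤ l_f ≤ n_f−1 = 2, the allowed l_f values are {2}.
For l_f = 2: m_f ∈ {m_i−1, m_i, m_i+1} ∩ [−2, 2] = {-1, 0, 1} → 3 states.
Total: 3.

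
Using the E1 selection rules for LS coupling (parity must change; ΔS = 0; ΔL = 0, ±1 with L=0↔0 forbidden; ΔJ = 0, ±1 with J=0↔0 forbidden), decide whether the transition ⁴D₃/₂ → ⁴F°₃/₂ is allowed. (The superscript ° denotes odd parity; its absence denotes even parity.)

allowed

Initial level: S=3/2, L=2, J=3/2, parity even. Final level: S=3/2, L=3, J=3/2, parity odd.
Parity must change: even → odd — ✓.
ΔS = 0: S: 3/2 → 3/2 — ✓.
ΔL = 0, ±1 (not L=0↔0): L: 2 → 3, ΔL = +1 — ✓.
ΔJ = 0, ±1 (not J=0↔0): J: 3/2 → 3/2, ΔJ = +0 — ✓.
All four E1 rules are satisfied.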